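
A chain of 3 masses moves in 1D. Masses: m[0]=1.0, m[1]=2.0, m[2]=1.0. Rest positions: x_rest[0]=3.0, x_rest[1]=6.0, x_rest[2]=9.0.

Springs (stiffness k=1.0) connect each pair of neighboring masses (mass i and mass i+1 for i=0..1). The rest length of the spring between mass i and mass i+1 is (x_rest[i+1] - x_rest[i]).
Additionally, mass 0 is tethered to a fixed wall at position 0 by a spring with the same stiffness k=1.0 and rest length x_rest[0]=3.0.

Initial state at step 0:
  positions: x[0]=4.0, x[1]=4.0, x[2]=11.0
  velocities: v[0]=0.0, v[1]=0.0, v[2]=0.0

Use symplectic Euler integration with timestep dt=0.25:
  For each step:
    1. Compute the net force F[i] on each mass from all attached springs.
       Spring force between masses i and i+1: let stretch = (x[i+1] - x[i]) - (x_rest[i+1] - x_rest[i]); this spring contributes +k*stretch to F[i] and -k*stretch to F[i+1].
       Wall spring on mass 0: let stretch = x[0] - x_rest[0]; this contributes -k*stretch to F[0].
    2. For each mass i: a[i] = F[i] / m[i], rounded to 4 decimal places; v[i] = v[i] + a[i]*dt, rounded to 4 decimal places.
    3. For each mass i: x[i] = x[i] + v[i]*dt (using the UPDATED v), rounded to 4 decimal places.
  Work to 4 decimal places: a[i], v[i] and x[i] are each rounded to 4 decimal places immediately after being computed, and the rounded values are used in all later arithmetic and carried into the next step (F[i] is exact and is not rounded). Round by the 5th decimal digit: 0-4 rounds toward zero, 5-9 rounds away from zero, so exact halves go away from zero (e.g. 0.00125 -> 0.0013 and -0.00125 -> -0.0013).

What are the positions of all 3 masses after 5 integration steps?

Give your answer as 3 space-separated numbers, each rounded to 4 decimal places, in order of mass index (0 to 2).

Step 0: x=[4.0000 4.0000 11.0000] v=[0.0000 0.0000 0.0000]
Step 1: x=[3.7500 4.2188 10.7500] v=[-1.0000 0.8750 -1.0000]
Step 2: x=[3.2949 4.6270 10.2793] v=[-1.8203 1.6328 -1.8828]
Step 3: x=[2.7172 5.1702 9.6428] v=[-2.3110 2.1728 -2.5459]
Step 4: x=[2.1229 5.7765 8.9143] v=[-2.3771 2.4253 -2.9141]
Step 5: x=[1.6243 6.3667 8.1772] v=[-1.9944 2.3608 -2.9486]

Answer: 1.6243 6.3667 8.1772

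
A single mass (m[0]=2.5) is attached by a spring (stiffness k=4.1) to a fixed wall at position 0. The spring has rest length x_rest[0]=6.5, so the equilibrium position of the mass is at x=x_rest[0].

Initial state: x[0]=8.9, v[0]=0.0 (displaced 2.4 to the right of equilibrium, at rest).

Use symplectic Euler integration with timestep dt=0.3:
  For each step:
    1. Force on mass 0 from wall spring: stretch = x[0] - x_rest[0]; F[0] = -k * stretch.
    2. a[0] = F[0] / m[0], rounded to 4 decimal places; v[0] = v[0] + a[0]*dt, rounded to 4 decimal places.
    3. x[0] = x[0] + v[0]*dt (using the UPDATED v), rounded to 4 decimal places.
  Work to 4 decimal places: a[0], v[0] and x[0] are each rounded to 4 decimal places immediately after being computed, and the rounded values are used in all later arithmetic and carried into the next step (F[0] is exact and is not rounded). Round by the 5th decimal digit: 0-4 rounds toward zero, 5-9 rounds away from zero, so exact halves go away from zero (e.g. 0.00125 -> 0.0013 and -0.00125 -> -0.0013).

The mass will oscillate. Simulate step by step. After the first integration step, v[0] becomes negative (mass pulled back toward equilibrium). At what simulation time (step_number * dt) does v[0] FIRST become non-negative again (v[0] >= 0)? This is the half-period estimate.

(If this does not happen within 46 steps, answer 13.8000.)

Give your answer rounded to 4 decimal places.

Step 0: x=[8.9000] v=[0.0000]
Step 1: x=[8.5458] v=[-1.1808]
Step 2: x=[7.8896] v=[-2.1873]
Step 3: x=[7.0283] v=[-2.8710]
Step 4: x=[6.0890] v=[-3.1309]
Step 5: x=[5.2104] v=[-2.9287]
Step 6: x=[4.5221] v=[-2.2942]
Step 7: x=[4.1258] v=[-1.3211]
Step 8: x=[4.0799] v=[-0.1530]
Step 9: x=[4.3912] v=[1.0377]
First v>=0 after going negative at step 9, time=2.7000

Answer: 2.7000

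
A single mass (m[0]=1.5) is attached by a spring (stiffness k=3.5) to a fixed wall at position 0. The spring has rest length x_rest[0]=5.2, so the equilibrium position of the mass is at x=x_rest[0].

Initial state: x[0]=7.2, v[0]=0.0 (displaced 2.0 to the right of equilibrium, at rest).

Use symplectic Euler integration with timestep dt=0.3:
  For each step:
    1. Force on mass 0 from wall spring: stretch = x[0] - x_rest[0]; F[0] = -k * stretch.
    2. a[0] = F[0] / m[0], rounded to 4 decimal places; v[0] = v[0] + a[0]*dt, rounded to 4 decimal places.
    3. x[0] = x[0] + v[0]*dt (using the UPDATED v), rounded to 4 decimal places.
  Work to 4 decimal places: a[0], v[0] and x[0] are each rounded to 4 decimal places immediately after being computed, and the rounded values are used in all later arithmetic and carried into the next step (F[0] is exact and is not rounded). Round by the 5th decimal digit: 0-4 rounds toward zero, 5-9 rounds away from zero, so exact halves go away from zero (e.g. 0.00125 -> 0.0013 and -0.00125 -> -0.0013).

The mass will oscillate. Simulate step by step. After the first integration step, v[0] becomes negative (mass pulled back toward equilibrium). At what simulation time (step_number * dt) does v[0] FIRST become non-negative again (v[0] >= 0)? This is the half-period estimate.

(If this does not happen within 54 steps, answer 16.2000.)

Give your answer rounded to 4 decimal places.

Step 0: x=[7.2000] v=[0.0000]
Step 1: x=[6.7800] v=[-1.4000]
Step 2: x=[6.0282] v=[-2.5060]
Step 3: x=[5.1025] v=[-3.0858]
Step 4: x=[4.1972] v=[-3.0176]
Step 5: x=[3.5025] v=[-2.3156]
Step 6: x=[3.1643] v=[-1.1274]
Step 7: x=[3.2536] v=[0.2976]
First v>=0 after going negative at step 7, time=2.1000

Answer: 2.1000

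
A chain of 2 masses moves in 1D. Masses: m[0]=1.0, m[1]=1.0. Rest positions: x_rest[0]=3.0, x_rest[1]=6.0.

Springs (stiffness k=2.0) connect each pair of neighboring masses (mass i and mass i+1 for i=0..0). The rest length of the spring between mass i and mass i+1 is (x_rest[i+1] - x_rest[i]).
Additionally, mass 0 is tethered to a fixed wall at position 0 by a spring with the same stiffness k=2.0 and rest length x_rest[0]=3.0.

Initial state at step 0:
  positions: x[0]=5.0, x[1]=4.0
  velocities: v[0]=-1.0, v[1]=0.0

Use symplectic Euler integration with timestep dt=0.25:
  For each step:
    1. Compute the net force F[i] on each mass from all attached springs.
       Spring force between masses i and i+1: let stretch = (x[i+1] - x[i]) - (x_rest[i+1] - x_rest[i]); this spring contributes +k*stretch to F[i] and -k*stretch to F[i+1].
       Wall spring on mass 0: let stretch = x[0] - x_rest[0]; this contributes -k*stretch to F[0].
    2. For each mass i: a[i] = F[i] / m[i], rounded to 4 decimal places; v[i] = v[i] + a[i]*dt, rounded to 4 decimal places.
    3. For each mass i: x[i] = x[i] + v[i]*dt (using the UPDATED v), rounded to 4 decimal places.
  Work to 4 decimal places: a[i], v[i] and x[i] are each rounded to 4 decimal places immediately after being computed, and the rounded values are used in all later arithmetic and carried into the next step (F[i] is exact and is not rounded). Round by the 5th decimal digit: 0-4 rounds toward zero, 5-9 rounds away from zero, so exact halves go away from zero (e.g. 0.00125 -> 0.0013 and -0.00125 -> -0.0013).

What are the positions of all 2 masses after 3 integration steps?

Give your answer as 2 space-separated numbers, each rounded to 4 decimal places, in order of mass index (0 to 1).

Answer: 1.1484 6.1563

Derivation:
Step 0: x=[5.0000 4.0000] v=[-1.0000 0.0000]
Step 1: x=[4.0000 4.5000] v=[-4.0000 2.0000]
Step 2: x=[2.5625 5.3125] v=[-5.7500 3.2500]
Step 3: x=[1.1484 6.1563] v=[-5.6563 3.3750]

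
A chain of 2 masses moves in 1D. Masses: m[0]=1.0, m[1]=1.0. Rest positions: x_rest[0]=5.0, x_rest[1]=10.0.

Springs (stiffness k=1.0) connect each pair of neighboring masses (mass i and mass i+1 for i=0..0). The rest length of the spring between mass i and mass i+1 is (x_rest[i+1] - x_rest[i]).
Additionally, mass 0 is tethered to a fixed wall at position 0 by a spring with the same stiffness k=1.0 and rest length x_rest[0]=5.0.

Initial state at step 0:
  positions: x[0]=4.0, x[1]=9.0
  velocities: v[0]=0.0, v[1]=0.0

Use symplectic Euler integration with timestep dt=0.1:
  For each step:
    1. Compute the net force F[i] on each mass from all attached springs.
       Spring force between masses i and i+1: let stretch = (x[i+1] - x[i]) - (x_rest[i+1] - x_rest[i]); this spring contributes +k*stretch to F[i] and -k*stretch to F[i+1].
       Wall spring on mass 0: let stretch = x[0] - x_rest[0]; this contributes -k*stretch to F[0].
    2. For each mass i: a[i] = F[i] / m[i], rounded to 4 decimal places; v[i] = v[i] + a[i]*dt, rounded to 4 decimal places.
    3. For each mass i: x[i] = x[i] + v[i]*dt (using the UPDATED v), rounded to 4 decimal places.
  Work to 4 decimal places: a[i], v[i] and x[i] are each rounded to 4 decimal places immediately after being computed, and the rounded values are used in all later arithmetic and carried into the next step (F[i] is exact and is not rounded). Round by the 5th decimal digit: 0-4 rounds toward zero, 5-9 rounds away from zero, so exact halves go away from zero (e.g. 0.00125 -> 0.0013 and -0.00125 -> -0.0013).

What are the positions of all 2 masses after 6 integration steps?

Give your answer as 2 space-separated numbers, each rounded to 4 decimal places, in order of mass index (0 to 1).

Step 0: x=[4.0000 9.0000] v=[0.0000 0.0000]
Step 1: x=[4.0100 9.0000] v=[0.1000 0.0000]
Step 2: x=[4.0298 9.0001] v=[0.1980 0.0010]
Step 3: x=[4.0590 9.0005] v=[0.2921 0.0040]
Step 4: x=[4.0970 9.0015] v=[0.3804 0.0099]
Step 5: x=[4.1431 9.0035] v=[0.4612 0.0195]
Step 6: x=[4.1964 9.0069] v=[0.5329 0.0335]

Answer: 4.1964 9.0069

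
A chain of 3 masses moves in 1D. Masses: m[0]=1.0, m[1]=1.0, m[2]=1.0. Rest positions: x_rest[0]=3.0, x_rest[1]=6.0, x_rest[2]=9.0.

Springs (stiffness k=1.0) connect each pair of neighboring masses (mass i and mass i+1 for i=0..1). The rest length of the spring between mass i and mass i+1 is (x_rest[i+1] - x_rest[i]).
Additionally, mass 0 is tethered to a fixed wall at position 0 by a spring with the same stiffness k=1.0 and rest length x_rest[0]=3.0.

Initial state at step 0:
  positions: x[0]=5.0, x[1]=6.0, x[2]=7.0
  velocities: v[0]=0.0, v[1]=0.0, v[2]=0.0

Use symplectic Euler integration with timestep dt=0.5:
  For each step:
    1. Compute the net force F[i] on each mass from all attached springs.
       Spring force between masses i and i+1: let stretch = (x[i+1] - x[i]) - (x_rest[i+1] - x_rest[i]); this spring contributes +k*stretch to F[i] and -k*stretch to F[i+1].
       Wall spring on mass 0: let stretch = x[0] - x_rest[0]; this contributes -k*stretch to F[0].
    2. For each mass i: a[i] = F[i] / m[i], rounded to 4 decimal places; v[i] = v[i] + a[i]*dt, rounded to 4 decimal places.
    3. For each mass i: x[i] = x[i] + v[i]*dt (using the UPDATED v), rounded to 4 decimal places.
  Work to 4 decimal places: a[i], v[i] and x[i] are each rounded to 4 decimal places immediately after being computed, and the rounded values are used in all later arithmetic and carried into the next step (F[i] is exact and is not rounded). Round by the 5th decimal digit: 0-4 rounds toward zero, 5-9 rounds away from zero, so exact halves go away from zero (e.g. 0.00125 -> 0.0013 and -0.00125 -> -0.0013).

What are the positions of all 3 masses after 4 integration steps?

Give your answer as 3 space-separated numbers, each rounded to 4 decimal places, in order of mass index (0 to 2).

Answer: 0.7110 5.0704 10.1641

Derivation:
Step 0: x=[5.0000 6.0000 7.0000] v=[0.0000 0.0000 0.0000]
Step 1: x=[4.0000 6.0000 7.5000] v=[-2.0000 0.0000 1.0000]
Step 2: x=[2.5000 5.8750 8.3750] v=[-3.0000 -0.2500 1.7500]
Step 3: x=[1.2188 5.5313 9.3750] v=[-2.5625 -0.6875 2.0000]
Step 4: x=[0.7110 5.0704 10.1641] v=[-1.0157 -0.9219 1.5782]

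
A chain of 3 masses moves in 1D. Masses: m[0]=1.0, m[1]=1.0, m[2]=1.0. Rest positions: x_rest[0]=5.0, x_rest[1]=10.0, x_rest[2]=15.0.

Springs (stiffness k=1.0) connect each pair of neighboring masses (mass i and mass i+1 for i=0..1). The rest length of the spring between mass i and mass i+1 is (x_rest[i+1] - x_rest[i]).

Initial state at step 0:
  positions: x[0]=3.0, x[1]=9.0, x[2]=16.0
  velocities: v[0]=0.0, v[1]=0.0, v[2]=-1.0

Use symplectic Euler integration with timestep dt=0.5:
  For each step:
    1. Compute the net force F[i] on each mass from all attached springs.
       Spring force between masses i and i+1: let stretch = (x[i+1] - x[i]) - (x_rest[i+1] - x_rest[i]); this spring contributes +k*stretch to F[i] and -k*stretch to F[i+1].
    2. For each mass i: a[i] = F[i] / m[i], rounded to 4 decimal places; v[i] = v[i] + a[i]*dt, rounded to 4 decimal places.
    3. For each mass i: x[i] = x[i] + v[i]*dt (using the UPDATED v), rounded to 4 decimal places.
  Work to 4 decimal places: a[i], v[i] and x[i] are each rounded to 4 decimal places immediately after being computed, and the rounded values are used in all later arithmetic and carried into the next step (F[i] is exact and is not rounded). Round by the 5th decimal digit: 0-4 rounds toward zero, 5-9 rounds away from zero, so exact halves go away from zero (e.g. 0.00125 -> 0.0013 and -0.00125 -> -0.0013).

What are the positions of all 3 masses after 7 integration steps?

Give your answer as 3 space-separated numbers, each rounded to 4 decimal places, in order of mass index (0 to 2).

Step 0: x=[3.0000 9.0000 16.0000] v=[0.0000 0.0000 -1.0000]
Step 1: x=[3.2500 9.2500 15.0000] v=[0.5000 0.5000 -2.0000]
Step 2: x=[3.7500 9.4375 13.8125] v=[1.0000 0.3750 -2.3750]
Step 3: x=[4.4219 9.2969 12.7813] v=[1.3438 -0.2813 -2.0625]
Step 4: x=[5.0626 8.8086 12.1290] v=[1.2813 -0.9766 -1.3047]
Step 5: x=[5.3898 8.2139 11.8966] v=[0.6543 -1.1894 -0.4649]
Step 6: x=[5.1730 7.8339 11.9935] v=[-0.4337 -0.7601 0.1938]
Step 7: x=[4.3714 7.8285 12.3005] v=[-1.6033 -0.0108 0.6140]

Answer: 4.3714 7.8285 12.3005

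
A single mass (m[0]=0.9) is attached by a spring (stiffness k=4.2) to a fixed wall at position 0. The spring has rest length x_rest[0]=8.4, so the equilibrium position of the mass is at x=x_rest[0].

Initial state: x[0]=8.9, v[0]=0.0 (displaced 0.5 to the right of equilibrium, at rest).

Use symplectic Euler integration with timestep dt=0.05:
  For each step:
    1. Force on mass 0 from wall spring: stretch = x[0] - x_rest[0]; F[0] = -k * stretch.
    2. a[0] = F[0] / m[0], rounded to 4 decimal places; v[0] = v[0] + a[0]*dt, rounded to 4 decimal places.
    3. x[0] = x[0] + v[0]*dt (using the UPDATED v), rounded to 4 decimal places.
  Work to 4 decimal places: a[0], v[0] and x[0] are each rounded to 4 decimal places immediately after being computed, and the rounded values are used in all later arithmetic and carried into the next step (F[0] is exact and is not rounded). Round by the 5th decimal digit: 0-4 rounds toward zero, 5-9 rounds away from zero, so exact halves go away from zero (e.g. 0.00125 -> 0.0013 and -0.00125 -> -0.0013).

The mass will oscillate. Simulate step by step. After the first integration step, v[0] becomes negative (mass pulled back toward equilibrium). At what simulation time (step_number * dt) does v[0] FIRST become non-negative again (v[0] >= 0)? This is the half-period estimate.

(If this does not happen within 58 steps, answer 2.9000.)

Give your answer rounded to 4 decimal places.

Step 0: x=[8.9000] v=[0.0000]
Step 1: x=[8.8942] v=[-0.1167]
Step 2: x=[8.8826] v=[-0.2320]
Step 3: x=[8.8654] v=[-0.3446]
Step 4: x=[8.8427] v=[-0.4532]
Step 5: x=[8.8149] v=[-0.5565]
Step 6: x=[8.7822] v=[-0.6533]
Step 7: x=[8.7451] v=[-0.7425]
Step 8: x=[8.7040] v=[-0.8230]
Step 9: x=[8.6593] v=[-0.8939]
Step 10: x=[8.6116] v=[-0.9544]
Step 11: x=[8.5614] v=[-1.0038]
Step 12: x=[8.5093] v=[-1.0415]
Step 13: x=[8.4560] v=[-1.0670]
Step 14: x=[8.4020] v=[-1.0801]
Step 15: x=[8.3480] v=[-1.0806]
Step 16: x=[8.2946] v=[-1.0685]
Step 17: x=[8.2424] v=[-1.0439]
Step 18: x=[8.1920] v=[-1.0071]
Step 19: x=[8.1441] v=[-0.9586]
Step 20: x=[8.0992] v=[-0.8989]
Step 21: x=[8.0578] v=[-0.8287]
Step 22: x=[8.0204] v=[-0.7489]
Step 23: x=[7.9874] v=[-0.6603]
Step 24: x=[7.9592] v=[-0.5640]
Step 25: x=[7.9361] v=[-0.4611]
Step 26: x=[7.9185] v=[-0.3529]
Step 27: x=[7.9065] v=[-0.2406]
Step 28: x=[7.9002] v=[-0.1255]
Step 29: x=[7.8998] v=[-0.0089]
Step 30: x=[7.9052] v=[0.1078]
First v>=0 after going negative at step 30, time=1.5000

Answer: 1.5000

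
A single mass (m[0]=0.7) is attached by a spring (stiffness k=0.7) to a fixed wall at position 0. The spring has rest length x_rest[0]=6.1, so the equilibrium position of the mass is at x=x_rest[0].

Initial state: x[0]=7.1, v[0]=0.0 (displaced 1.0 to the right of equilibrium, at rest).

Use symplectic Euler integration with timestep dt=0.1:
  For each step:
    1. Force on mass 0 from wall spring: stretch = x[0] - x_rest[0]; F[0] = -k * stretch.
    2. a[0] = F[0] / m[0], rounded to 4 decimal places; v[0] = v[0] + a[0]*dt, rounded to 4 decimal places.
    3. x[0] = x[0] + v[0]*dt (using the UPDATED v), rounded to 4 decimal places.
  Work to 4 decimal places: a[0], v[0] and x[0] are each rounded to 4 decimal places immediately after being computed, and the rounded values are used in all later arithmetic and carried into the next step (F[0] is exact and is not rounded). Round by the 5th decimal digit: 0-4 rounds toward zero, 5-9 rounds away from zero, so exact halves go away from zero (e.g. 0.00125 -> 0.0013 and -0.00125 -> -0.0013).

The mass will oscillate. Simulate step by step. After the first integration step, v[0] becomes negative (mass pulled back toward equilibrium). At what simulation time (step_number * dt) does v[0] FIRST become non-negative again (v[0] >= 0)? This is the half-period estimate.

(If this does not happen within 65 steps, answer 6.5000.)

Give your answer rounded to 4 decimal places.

Step 0: x=[7.1000] v=[0.0000]
Step 1: x=[7.0900] v=[-0.1000]
Step 2: x=[7.0701] v=[-0.1990]
Step 3: x=[7.0405] v=[-0.2960]
Step 4: x=[7.0015] v=[-0.3901]
Step 5: x=[6.9535] v=[-0.4803]
Step 6: x=[6.8969] v=[-0.5657]
Step 7: x=[6.8324] v=[-0.6454]
Step 8: x=[6.7605] v=[-0.7186]
Step 9: x=[6.6820] v=[-0.7847]
Step 10: x=[6.5977] v=[-0.8429]
Step 11: x=[6.5084] v=[-0.8927]
Step 12: x=[6.4151] v=[-0.9335]
Step 13: x=[6.3186] v=[-0.9650]
Step 14: x=[6.2199] v=[-0.9869]
Step 15: x=[6.1200] v=[-0.9989]
Step 16: x=[6.0199] v=[-1.0009]
Step 17: x=[5.9206] v=[-0.9929]
Step 18: x=[5.8231] v=[-0.9750]
Step 19: x=[5.7284] v=[-0.9473]
Step 20: x=[5.6374] v=[-0.9101]
Step 21: x=[5.5510] v=[-0.8638]
Step 22: x=[5.4701] v=[-0.8089]
Step 23: x=[5.3955] v=[-0.7459]
Step 24: x=[5.3280] v=[-0.6755]
Step 25: x=[5.2682] v=[-0.5983]
Step 26: x=[5.2167] v=[-0.5151]
Step 27: x=[5.1740] v=[-0.4268]
Step 28: x=[5.1406] v=[-0.3342]
Step 29: x=[5.1168] v=[-0.2383]
Step 30: x=[5.1028] v=[-0.1400]
Step 31: x=[5.0988] v=[-0.0403]
Step 32: x=[5.1048] v=[0.0598]
First v>=0 after going negative at step 32, time=3.2000

Answer: 3.2000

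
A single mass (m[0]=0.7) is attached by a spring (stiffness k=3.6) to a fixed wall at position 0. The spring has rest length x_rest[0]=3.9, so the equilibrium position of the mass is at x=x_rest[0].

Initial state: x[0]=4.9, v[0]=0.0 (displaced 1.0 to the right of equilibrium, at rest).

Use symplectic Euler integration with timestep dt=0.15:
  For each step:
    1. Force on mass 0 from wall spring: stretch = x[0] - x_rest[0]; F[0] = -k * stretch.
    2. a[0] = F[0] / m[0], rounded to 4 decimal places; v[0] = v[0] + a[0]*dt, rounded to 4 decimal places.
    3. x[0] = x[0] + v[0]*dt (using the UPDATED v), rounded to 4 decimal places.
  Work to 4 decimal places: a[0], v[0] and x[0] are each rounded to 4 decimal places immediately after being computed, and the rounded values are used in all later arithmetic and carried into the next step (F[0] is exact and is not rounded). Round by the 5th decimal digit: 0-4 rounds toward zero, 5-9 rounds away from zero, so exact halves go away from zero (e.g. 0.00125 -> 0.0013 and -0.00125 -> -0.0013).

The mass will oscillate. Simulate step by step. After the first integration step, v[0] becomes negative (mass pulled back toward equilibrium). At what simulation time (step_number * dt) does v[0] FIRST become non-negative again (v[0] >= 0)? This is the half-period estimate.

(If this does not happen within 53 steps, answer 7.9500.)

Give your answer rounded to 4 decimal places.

Answer: 1.5000

Derivation:
Step 0: x=[4.9000] v=[0.0000]
Step 1: x=[4.7843] v=[-0.7714]
Step 2: x=[4.5663] v=[-1.4536]
Step 3: x=[4.2712] v=[-1.9676]
Step 4: x=[3.9331] v=[-2.2540]
Step 5: x=[3.5912] v=[-2.2795]
Step 6: x=[3.2850] v=[-2.0413]
Step 7: x=[3.0500] v=[-1.5669]
Step 8: x=[2.9133] v=[-0.9112]
Step 9: x=[2.8908] v=[-0.1500]
Step 10: x=[2.9851] v=[0.6285]
First v>=0 after going negative at step 10, time=1.5000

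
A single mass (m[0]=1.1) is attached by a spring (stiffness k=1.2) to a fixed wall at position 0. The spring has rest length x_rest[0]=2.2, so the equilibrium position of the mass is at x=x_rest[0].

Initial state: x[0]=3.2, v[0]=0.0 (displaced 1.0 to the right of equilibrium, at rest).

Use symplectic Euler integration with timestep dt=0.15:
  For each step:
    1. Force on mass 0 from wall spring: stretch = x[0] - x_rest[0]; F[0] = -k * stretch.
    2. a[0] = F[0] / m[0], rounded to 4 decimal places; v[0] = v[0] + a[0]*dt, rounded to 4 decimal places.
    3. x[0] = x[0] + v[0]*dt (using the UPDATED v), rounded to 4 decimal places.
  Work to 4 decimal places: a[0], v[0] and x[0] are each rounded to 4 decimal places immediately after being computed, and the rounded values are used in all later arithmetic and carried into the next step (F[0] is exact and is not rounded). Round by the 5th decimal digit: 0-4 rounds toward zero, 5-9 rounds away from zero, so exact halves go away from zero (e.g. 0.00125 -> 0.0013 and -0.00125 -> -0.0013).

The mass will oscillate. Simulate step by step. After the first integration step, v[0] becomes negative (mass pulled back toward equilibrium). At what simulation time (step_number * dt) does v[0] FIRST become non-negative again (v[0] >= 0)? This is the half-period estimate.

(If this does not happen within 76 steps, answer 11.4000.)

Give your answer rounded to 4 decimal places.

Answer: 3.1500

Derivation:
Step 0: x=[3.2000] v=[0.0000]
Step 1: x=[3.1755] v=[-0.1636]
Step 2: x=[3.1270] v=[-0.3232]
Step 3: x=[3.0558] v=[-0.4749]
Step 4: x=[2.9636] v=[-0.6149]
Step 5: x=[2.8526] v=[-0.7399]
Step 6: x=[2.7256] v=[-0.8467]
Step 7: x=[2.5857] v=[-0.9327]
Step 8: x=[2.4363] v=[-0.9958]
Step 9: x=[2.2811] v=[-1.0345]
Step 10: x=[2.1239] v=[-1.0478]
Step 11: x=[1.9686] v=[-1.0354]
Step 12: x=[1.8190] v=[-0.9975]
Step 13: x=[1.6787] v=[-0.9352]
Step 14: x=[1.5512] v=[-0.8499]
Step 15: x=[1.4396] v=[-0.7437]
Step 16: x=[1.3467] v=[-0.6193]
Step 17: x=[1.2747] v=[-0.4797]
Step 18: x=[1.2255] v=[-0.3283]
Step 19: x=[1.2002] v=[-0.1688]
Step 20: x=[1.1994] v=[-0.0052]
Step 21: x=[1.2232] v=[0.1585]
First v>=0 after going negative at step 21, time=3.1500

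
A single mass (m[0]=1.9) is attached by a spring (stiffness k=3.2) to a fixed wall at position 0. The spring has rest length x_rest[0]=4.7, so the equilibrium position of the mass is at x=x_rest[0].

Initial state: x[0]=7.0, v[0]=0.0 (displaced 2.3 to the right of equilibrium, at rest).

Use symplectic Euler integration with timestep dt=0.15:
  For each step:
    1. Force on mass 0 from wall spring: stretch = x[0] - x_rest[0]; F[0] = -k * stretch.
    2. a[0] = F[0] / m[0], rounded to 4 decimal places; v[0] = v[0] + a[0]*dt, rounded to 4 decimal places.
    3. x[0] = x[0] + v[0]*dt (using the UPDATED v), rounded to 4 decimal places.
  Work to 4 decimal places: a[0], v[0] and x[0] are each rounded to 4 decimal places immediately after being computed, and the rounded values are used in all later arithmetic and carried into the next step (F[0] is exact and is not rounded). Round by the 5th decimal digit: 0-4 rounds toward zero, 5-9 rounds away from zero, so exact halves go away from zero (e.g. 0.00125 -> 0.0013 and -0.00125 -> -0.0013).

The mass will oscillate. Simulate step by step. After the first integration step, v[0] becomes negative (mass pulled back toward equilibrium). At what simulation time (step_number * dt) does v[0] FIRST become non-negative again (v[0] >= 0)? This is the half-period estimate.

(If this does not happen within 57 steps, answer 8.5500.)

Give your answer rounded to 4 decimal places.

Answer: 2.5500

Derivation:
Step 0: x=[7.0000] v=[0.0000]
Step 1: x=[6.9128] v=[-0.5811]
Step 2: x=[6.7418] v=[-1.1401]
Step 3: x=[6.4934] v=[-1.6559]
Step 4: x=[6.1771] v=[-2.1090]
Step 5: x=[5.8048] v=[-2.4822]
Step 6: x=[5.3906] v=[-2.7613]
Step 7: x=[4.9502] v=[-2.9358]
Step 8: x=[4.5004] v=[-2.9990]
Step 9: x=[4.0581] v=[-2.9486]
Step 10: x=[3.6401] v=[-2.7864]
Step 11: x=[3.2623] v=[-2.5186]
Step 12: x=[2.9390] v=[-2.1554]
Step 13: x=[2.6824] v=[-1.7105]
Step 14: x=[2.5023] v=[-1.2008]
Step 15: x=[2.4055] v=[-0.6456]
Step 16: x=[2.3956] v=[-0.0659]
Step 17: x=[2.4730] v=[0.5163]
First v>=0 after going negative at step 17, time=2.5500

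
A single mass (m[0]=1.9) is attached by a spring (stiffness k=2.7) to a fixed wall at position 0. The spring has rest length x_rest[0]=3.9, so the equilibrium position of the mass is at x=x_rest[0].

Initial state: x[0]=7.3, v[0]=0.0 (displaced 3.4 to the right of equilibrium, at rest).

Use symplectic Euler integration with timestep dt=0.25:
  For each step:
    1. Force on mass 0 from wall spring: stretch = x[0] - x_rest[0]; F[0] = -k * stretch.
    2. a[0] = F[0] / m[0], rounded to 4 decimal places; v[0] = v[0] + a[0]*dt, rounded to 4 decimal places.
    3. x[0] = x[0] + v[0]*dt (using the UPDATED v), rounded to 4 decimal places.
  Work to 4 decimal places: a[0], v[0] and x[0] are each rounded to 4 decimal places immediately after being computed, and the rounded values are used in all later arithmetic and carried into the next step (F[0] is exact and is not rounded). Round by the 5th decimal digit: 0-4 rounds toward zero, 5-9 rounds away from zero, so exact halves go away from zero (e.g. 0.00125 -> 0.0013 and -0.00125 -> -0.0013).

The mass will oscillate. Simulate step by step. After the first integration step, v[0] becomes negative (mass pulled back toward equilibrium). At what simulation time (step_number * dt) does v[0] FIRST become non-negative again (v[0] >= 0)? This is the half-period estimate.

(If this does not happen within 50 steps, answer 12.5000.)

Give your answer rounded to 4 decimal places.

Step 0: x=[7.3000] v=[0.0000]
Step 1: x=[6.9980] v=[-1.2079]
Step 2: x=[6.4209] v=[-2.3085]
Step 3: x=[5.6199] v=[-3.2041]
Step 4: x=[4.6661] v=[-3.8151]
Step 5: x=[3.6443] v=[-4.0873]
Step 6: x=[2.6452] v=[-3.9965]
Step 7: x=[1.7575] v=[-3.5507]
Step 8: x=[1.0601] v=[-2.7896]
Step 9: x=[0.6149] v=[-1.7807]
Step 10: x=[0.4615] v=[-0.6136]
Step 11: x=[0.6135] v=[0.6080]
First v>=0 after going negative at step 11, time=2.7500

Answer: 2.7500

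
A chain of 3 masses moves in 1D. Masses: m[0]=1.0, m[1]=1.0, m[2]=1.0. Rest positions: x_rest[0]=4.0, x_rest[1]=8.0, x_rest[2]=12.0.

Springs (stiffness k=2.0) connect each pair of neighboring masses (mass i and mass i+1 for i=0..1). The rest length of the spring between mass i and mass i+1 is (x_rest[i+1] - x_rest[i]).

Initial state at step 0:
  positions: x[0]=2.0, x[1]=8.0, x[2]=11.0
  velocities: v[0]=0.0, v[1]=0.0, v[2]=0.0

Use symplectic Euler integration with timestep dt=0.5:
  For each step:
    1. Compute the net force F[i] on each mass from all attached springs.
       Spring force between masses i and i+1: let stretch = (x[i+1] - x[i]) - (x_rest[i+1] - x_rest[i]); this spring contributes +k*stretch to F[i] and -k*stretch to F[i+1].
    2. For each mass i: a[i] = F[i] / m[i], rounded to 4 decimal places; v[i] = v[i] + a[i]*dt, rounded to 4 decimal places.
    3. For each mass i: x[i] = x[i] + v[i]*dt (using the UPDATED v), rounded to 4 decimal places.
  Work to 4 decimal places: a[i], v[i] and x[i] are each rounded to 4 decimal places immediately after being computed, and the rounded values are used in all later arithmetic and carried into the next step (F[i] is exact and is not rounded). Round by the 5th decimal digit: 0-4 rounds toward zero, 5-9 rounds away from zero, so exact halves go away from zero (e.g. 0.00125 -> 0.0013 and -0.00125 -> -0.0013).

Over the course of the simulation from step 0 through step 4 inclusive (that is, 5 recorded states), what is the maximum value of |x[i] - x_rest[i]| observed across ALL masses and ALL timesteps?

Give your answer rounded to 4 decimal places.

Answer: 2.2500

Derivation:
Step 0: x=[2.0000 8.0000 11.0000] v=[0.0000 0.0000 0.0000]
Step 1: x=[3.0000 6.5000 11.5000] v=[2.0000 -3.0000 1.0000]
Step 2: x=[3.7500 5.7500 11.5000] v=[1.5000 -1.5000 0.0000]
Step 3: x=[3.5000 6.8750 10.6250] v=[-0.5000 2.2500 -1.7500]
Step 4: x=[2.9375 8.1875 9.8750] v=[-1.1250 2.6250 -1.5000]
Max displacement = 2.2500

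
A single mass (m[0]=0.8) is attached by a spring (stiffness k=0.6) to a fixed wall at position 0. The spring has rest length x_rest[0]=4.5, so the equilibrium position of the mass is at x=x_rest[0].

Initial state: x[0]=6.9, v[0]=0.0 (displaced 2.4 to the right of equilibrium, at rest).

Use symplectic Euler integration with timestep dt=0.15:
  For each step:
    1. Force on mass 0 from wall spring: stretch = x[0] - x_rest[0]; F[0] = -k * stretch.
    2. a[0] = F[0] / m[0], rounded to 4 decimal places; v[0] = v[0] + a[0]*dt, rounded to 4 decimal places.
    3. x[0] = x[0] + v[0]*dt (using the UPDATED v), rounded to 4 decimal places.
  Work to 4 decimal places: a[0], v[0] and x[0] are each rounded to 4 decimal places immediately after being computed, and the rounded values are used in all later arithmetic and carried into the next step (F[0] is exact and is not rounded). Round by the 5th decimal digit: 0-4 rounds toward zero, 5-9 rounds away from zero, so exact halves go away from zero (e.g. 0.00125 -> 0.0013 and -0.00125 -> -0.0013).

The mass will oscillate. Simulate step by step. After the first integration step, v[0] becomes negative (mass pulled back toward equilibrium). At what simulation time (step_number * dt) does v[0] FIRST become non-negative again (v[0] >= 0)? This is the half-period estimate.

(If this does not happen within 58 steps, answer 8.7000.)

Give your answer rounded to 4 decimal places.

Answer: 3.7500

Derivation:
Step 0: x=[6.9000] v=[0.0000]
Step 1: x=[6.8595] v=[-0.2700]
Step 2: x=[6.7792] v=[-0.5354]
Step 3: x=[6.6604] v=[-0.7918]
Step 4: x=[6.5052] v=[-1.0348]
Step 5: x=[6.3161] v=[-1.2604]
Step 6: x=[6.0964] v=[-1.4647]
Step 7: x=[5.8498] v=[-1.6443]
Step 8: x=[5.5804] v=[-1.7962]
Step 9: x=[5.2927] v=[-1.9177]
Step 10: x=[4.9917] v=[-2.0069]
Step 11: x=[4.6824] v=[-2.0622]
Step 12: x=[4.3700] v=[-2.0827]
Step 13: x=[4.0598] v=[-2.0681]
Step 14: x=[3.7570] v=[-2.0186]
Step 15: x=[3.4668] v=[-1.9350]
Step 16: x=[3.1940] v=[-1.8188]
Step 17: x=[2.9432] v=[-1.6719]
Step 18: x=[2.7187] v=[-1.4968]
Step 19: x=[2.5242] v=[-1.2964]
Step 20: x=[2.3631] v=[-1.0741]
Step 21: x=[2.2380] v=[-0.8337]
Step 22: x=[2.1511] v=[-0.5792]
Step 23: x=[2.1039] v=[-0.3149]
Step 24: x=[2.0971] v=[-0.0453]
Step 25: x=[2.1309] v=[0.2250]
First v>=0 after going negative at step 25, time=3.7500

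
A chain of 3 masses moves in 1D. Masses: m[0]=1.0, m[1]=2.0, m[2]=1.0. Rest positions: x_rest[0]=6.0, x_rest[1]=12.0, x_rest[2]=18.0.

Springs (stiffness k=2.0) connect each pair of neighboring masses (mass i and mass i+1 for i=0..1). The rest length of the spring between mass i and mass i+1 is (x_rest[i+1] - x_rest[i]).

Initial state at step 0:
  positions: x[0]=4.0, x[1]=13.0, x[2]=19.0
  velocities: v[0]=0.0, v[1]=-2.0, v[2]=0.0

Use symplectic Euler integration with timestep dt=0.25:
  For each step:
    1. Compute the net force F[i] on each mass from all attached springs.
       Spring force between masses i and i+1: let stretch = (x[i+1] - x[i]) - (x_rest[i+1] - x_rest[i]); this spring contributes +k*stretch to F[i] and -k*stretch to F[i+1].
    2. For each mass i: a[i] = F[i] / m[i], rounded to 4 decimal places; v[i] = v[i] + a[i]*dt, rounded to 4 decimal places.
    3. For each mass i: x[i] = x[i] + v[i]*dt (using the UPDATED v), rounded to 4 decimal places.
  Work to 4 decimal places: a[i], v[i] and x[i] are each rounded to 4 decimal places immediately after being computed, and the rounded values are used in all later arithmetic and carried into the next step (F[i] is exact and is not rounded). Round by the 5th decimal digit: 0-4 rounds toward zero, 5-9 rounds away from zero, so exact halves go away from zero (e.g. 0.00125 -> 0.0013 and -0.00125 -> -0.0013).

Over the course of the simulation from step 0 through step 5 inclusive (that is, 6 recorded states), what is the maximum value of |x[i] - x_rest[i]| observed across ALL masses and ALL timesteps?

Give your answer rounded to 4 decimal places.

Step 0: x=[4.0000 13.0000 19.0000] v=[0.0000 -2.0000 0.0000]
Step 1: x=[4.3750 12.3125 19.0000] v=[1.5000 -2.7500 0.0000]
Step 2: x=[4.9922 11.5469 18.9141] v=[2.4688 -3.0625 -0.3438]
Step 3: x=[5.6788 10.8321 18.6573] v=[2.7462 -2.8594 -1.0274]
Step 4: x=[6.2595 10.2843 18.1723] v=[2.3229 -2.1914 -1.9400]
Step 5: x=[6.5933 9.9779 17.4513] v=[1.3353 -1.2256 -2.8840]
Max displacement = 2.0221

Answer: 2.0221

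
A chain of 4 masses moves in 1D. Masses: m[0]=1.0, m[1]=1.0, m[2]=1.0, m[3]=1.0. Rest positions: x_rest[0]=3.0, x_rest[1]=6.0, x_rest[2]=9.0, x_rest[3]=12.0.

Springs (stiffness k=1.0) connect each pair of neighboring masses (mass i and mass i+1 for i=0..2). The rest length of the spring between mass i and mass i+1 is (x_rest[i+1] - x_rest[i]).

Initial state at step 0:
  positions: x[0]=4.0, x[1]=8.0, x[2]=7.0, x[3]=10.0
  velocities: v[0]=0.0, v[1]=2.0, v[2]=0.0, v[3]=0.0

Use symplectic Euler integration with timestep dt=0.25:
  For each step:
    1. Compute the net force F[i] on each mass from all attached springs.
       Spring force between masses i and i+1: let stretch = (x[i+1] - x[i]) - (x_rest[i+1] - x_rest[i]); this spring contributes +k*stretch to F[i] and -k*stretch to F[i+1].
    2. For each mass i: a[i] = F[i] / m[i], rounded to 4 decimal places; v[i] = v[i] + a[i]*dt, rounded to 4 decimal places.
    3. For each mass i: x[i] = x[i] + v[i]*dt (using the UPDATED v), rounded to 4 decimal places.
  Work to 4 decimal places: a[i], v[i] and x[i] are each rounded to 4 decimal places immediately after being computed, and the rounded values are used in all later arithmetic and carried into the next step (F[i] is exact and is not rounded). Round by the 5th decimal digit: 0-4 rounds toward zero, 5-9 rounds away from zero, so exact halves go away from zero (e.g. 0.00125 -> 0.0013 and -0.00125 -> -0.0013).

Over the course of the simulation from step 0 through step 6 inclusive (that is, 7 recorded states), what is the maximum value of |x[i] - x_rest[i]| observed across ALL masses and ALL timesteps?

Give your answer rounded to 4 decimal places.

Step 0: x=[4.0000 8.0000 7.0000 10.0000] v=[0.0000 2.0000 0.0000 0.0000]
Step 1: x=[4.0625 8.1875 7.2500 10.0000] v=[0.2500 0.7500 1.0000 0.0000]
Step 2: x=[4.1953 8.0586 7.7305 10.0156] v=[0.5313 -0.5156 1.9219 0.0625]
Step 3: x=[4.3821 7.6677 8.3743 10.0759] v=[0.7471 -1.5635 2.5752 0.2412]
Step 4: x=[4.5867 7.1156 9.0803 10.2174] v=[0.8185 -2.2083 2.8240 0.5658]
Step 5: x=[4.7619 6.5283 9.7346 10.4753] v=[0.7007 -2.3494 2.6171 1.0315]
Step 6: x=[4.8600 6.0310 10.2348 10.8744] v=[0.3923 -1.9894 2.0007 1.5963]
Max displacement = 2.1875

Answer: 2.1875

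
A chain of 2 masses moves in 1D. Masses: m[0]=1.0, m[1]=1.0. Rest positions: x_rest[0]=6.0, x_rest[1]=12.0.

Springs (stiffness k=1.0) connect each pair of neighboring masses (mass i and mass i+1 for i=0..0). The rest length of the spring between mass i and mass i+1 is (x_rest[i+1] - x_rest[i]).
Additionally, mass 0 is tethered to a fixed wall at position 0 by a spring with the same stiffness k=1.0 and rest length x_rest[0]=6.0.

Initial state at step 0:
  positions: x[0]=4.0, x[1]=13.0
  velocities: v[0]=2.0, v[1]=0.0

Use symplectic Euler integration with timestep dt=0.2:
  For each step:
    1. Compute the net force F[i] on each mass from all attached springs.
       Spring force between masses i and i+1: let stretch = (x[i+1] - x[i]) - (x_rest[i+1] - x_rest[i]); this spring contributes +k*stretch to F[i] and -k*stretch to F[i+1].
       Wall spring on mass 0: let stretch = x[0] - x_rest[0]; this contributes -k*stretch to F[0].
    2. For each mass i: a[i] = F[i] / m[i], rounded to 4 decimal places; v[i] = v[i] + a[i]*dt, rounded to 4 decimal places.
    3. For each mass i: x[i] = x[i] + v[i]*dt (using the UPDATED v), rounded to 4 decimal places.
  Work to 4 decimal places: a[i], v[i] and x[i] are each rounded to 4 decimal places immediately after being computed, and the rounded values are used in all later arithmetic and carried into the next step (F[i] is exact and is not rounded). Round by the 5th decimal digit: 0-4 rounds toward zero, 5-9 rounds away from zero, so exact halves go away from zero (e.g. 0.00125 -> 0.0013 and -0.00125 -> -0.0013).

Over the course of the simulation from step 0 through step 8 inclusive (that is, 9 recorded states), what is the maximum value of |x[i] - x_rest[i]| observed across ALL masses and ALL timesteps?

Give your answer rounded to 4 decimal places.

Answer: 2.9471

Derivation:
Step 0: x=[4.0000 13.0000] v=[2.0000 0.0000]
Step 1: x=[4.6000 12.8800] v=[3.0000 -0.6000]
Step 2: x=[5.3472 12.6688] v=[3.7360 -1.0560]
Step 3: x=[6.1734 12.4047] v=[4.1309 -1.3203]
Step 4: x=[7.0019 12.1314] v=[4.1425 -1.3666]
Step 5: x=[7.7555 11.8929] v=[3.7680 -1.1925]
Step 6: x=[8.3644 11.7289] v=[3.0444 -0.8200]
Step 7: x=[8.7733 11.6703] v=[2.0444 -0.2929]
Step 8: x=[8.9471 11.7358] v=[0.8691 0.3277]
Max displacement = 2.9471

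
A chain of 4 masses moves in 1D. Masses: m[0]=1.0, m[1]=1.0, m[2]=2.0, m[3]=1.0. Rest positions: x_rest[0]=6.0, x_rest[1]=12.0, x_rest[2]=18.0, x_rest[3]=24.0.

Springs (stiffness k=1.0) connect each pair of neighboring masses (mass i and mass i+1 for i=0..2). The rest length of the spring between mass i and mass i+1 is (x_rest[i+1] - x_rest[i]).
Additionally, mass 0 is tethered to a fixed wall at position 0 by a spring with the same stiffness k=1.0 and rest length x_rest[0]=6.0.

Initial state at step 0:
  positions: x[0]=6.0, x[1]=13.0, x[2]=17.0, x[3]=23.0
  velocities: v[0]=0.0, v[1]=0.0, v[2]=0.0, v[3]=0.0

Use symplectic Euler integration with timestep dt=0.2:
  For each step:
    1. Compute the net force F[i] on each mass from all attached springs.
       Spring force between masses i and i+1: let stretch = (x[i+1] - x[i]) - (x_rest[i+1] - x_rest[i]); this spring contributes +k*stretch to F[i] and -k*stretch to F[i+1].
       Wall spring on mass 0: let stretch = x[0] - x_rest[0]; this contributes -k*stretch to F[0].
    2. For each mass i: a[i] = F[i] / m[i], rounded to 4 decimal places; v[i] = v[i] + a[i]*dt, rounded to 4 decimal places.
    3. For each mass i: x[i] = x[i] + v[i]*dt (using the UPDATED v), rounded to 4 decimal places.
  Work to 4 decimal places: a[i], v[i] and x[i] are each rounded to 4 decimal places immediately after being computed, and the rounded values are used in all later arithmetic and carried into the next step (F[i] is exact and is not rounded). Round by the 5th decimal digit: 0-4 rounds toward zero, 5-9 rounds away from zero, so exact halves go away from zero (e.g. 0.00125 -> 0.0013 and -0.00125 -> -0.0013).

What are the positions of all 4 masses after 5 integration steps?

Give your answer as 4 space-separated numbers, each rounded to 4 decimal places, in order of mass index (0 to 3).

Answer: 6.3510 11.6076 17.4720 23.0500

Derivation:
Step 0: x=[6.0000 13.0000 17.0000 23.0000] v=[0.0000 0.0000 0.0000 0.0000]
Step 1: x=[6.0400 12.8800 17.0400 23.0000] v=[0.2000 -0.6000 0.2000 0.0000]
Step 2: x=[6.1120 12.6528 17.1160 23.0016] v=[0.3600 -1.1360 0.3800 0.0080]
Step 3: x=[6.2012 12.3425 17.2204 23.0078] v=[0.4458 -1.5515 0.5222 0.0309]
Step 4: x=[6.2880 11.9817 17.3430 23.0225] v=[0.4338 -1.8042 0.6132 0.0734]
Step 5: x=[6.3510 11.6076 17.4720 23.0500] v=[0.3149 -1.8707 0.6450 0.1375]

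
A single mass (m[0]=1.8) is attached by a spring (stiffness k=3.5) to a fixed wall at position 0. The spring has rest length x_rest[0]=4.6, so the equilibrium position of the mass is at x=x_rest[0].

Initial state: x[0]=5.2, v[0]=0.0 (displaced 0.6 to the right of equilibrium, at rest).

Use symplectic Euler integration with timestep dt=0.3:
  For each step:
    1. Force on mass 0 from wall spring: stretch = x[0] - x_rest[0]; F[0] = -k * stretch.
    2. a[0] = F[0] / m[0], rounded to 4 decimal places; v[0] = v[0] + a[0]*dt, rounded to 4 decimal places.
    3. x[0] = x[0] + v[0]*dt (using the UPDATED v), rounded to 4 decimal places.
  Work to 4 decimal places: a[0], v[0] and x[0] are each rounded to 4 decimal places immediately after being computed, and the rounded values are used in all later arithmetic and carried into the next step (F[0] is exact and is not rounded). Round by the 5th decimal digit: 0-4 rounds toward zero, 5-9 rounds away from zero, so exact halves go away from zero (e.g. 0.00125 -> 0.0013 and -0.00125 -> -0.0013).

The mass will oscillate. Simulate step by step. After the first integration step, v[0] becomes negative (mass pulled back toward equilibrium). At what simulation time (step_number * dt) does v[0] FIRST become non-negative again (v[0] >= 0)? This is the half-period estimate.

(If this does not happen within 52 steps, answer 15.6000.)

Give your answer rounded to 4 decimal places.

Answer: 2.4000

Derivation:
Step 0: x=[5.2000] v=[0.0000]
Step 1: x=[5.0950] v=[-0.3500]
Step 2: x=[4.9034] v=[-0.6388]
Step 3: x=[4.6587] v=[-0.8158]
Step 4: x=[4.4037] v=[-0.8500]
Step 5: x=[4.1831] v=[-0.7355]
Step 6: x=[4.0354] v=[-0.4923]
Step 7: x=[3.9865] v=[-0.1630]
Step 8: x=[4.0450] v=[0.1949]
First v>=0 after going negative at step 8, time=2.4000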